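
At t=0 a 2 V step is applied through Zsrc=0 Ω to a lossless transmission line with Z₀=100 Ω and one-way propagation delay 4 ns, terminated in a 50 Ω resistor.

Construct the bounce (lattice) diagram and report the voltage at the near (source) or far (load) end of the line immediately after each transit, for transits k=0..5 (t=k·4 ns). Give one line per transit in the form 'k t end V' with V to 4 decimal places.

0 0 source 2.0000
1 4 load 1.3333
2 8 source 2.0000
3 12 load 1.7778
4 16 source 2.0000
5 20 load 1.9259

Γ_L=-0.333333, Γ_S=-1.000000; launch V₁=2·100/100=2.000000
k=0 src: V=2.0000
k=1 load: inc=2.000000, refl=2.000000·-0.333333=-0.6667; V=0.000000+2.000000+-0.666667=1.3333
k=2 src: inc=-0.666667, refl=-0.666667·-1.000000=0.6667; V=2.000000+-0.666667+0.666667=2.0000
k=3 load: inc=0.666667, refl=0.666667·-0.333333=-0.2222; V=1.333333+0.666667+-0.222222=1.7778
k=4 src: inc=-0.222222, refl=-0.222222·-1.000000=0.2222; V=2.000000+-0.222222+0.222222=2.0000
k=5 load: inc=0.222222, refl=0.222222·-0.333333=-0.0741; V=1.777778+0.222222+-0.074074=1.9259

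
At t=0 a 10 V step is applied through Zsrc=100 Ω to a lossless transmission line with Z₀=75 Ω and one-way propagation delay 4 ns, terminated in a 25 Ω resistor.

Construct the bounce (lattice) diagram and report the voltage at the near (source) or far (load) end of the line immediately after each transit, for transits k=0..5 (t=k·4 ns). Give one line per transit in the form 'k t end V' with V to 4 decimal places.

Γ_L=-0.500000, Γ_S=0.142857; launch V₁=10·75/175=4.285714
k=0 src: V=4.2857
k=1 load: inc=4.285714, refl=4.285714·-0.500000=-2.1429; V=0.000000+4.285714+-2.142857=2.1429
k=2 src: inc=-2.142857, refl=-2.142857·0.142857=-0.3061; V=4.285714+-2.142857+-0.306122=1.8367
k=3 load: inc=-0.306122, refl=-0.306122·-0.500000=0.1531; V=2.142857+-0.306122+0.153061=1.9898
k=4 src: inc=0.153061, refl=0.153061·0.142857=0.0219; V=1.836735+0.153061+0.021866=2.0117
k=5 load: inc=0.021866, refl=0.021866·-0.500000=-0.0109; V=1.989796+0.021866+-0.010933=2.0007

0 0 source 4.2857
1 4 load 2.1429
2 8 source 1.8367
3 12 load 1.9898
4 16 source 2.0117
5 20 load 2.0007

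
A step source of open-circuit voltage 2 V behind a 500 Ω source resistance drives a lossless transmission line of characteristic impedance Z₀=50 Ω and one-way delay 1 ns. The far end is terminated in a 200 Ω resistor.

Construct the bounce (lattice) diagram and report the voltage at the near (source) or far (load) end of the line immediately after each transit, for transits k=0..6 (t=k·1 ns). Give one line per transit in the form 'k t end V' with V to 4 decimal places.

0 0 source 0.1818
1 1 load 0.2909
2 2 source 0.3802
3 3 load 0.4337
4 4 source 0.4775
5 5 load 0.5038
6 6 source 0.5253

Γ_L=0.600000, Γ_S=0.818182; launch V₁=2·50/550=0.181818
k=0 src: V=0.1818
k=1 load: inc=0.181818, refl=0.181818·0.600000=0.1091; V=0.000000+0.181818+0.109091=0.2909
k=2 src: inc=0.109091, refl=0.109091·0.818182=0.0893; V=0.181818+0.109091+0.089256=0.3802
k=3 load: inc=0.089256, refl=0.089256·0.600000=0.0536; V=0.290909+0.089256+0.053554=0.4337
k=4 src: inc=0.053554, refl=0.053554·0.818182=0.0438; V=0.380165+0.053554+0.043817=0.4775
k=5 load: inc=0.043817, refl=0.043817·0.600000=0.0263; V=0.433719+0.043817+0.026290=0.5038
k=6 src: inc=0.026290, refl=0.026290·0.818182=0.0215; V=0.477536+0.026290+0.021510=0.5253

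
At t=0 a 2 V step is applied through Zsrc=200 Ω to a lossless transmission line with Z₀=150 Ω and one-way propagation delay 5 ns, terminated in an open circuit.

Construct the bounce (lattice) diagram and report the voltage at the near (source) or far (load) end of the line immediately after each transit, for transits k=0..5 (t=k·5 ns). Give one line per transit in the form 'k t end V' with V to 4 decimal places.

Γ_L=1.000000, Γ_S=0.142857; launch V₁=2·150/350=0.857143
k=0 src: V=0.8571
k=1 load: inc=0.857143, refl=0.857143·1.000000=0.8571; V=0.000000+0.857143+0.857143=1.7143
k=2 src: inc=0.857143, refl=0.857143·0.142857=0.1224; V=0.857143+0.857143+0.122449=1.8367
k=3 load: inc=0.122449, refl=0.122449·1.000000=0.1224; V=1.714286+0.122449+0.122449=1.9592
k=4 src: inc=0.122449, refl=0.122449·0.142857=0.0175; V=1.836735+0.122449+0.017493=1.9767
k=5 load: inc=0.017493, refl=0.017493·1.000000=0.0175; V=1.959184+0.017493+0.017493=1.9942

0 0 source 0.8571
1 5 load 1.7143
2 10 source 1.8367
3 15 load 1.9592
4 20 source 1.9767
5 25 load 1.9942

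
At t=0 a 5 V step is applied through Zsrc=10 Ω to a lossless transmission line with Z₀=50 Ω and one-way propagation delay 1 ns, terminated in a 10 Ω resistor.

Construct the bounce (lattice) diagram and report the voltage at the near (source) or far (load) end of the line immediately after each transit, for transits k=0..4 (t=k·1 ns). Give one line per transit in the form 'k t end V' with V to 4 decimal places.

Γ_L=-0.666667, Γ_S=-0.666667; launch V₁=5·50/60=4.166667
k=0 src: V=4.1667
k=1 load: inc=4.166667, refl=4.166667·-0.666667=-2.7778; V=0.000000+4.166667+-2.777778=1.3889
k=2 src: inc=-2.777778, refl=-2.777778·-0.666667=1.8519; V=4.166667+-2.777778+1.851852=3.2407
k=3 load: inc=1.851852, refl=1.851852·-0.666667=-1.2346; V=1.388889+1.851852+-1.234568=2.0062
k=4 src: inc=-1.234568, refl=-1.234568·-0.666667=0.8230; V=3.240741+-1.234568+0.823045=2.8292

0 0 source 4.1667
1 1 load 1.3889
2 2 source 3.2407
3 3 load 2.0062
4 4 source 2.8292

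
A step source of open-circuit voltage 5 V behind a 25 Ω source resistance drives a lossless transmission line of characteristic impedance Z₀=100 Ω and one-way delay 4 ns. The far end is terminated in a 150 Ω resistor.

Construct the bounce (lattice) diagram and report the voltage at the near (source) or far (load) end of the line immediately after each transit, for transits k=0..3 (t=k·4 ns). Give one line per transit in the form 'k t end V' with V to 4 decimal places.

Γ_L=0.200000, Γ_S=-0.600000; launch V₁=5·100/125=4.000000
k=0 src: V=4.0000
k=1 load: inc=4.000000, refl=4.000000·0.200000=0.8000; V=0.000000+4.000000+0.800000=4.8000
k=2 src: inc=0.800000, refl=0.800000·-0.600000=-0.4800; V=4.000000+0.800000+-0.480000=4.3200
k=3 load: inc=-0.480000, refl=-0.480000·0.200000=-0.0960; V=4.800000+-0.480000+-0.096000=4.2240

0 0 source 4.0000
1 4 load 4.8000
2 8 source 4.3200
3 12 load 4.2240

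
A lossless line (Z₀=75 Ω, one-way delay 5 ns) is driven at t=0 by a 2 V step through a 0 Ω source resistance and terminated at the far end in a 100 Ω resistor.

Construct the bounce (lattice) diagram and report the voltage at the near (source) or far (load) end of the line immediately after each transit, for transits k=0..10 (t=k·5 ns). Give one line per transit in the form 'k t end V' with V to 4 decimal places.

0 0 source 2.0000
1 5 load 2.2857
2 10 source 2.0000
3 15 load 1.9592
4 20 source 2.0000
5 25 load 2.0058
6 30 source 2.0000
7 35 load 1.9992
8 40 source 2.0000
9 45 load 2.0001
10 50 source 2.0000

Γ_L=0.142857, Γ_S=-1.000000; launch V₁=2·75/75=2.000000
k=0 src: V=2.0000
k=1 load: inc=2.000000, refl=2.000000·0.142857=0.2857; V=0.000000+2.000000+0.285714=2.2857
k=2 src: inc=0.285714, refl=0.285714·-1.000000=-0.2857; V=2.000000+0.285714+-0.285714=2.0000
k=3 load: inc=-0.285714, refl=-0.285714·0.142857=-0.0408; V=2.285714+-0.285714+-0.040816=1.9592
k=4 src: inc=-0.040816, refl=-0.040816·-1.000000=0.0408; V=2.000000+-0.040816+0.040816=2.0000
k=5 load: inc=0.040816, refl=0.040816·0.142857=0.0058; V=1.959184+0.040816+0.005831=2.0058
k=6 src: inc=0.005831, refl=0.005831·-1.000000=-0.0058; V=2.000000+0.005831+-0.005831=2.0000
k=7 load: inc=-0.005831, refl=-0.005831·0.142857=-0.0008; V=2.005831+-0.005831+-0.000833=1.9992
k=8 src: inc=-0.000833, refl=-0.000833·-1.000000=0.0008; V=2.000000+-0.000833+0.000833=2.0000
k=9 load: inc=0.000833, refl=0.000833·0.142857=0.0001; V=1.999167+0.000833+0.000119=2.0001
k=10 src: inc=0.000119, refl=0.000119·-1.000000=-0.0001; V=2.000000+0.000119+-0.000119=2.0000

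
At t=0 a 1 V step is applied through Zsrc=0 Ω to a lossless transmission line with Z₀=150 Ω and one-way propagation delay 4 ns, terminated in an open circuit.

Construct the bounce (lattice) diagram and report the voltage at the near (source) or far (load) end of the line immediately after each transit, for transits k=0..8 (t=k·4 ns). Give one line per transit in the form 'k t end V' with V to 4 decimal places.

Γ_L=1.000000, Γ_S=-1.000000; launch V₁=1·150/150=1.000000
k=0 src: V=1.0000
k=1 load: inc=1.000000, refl=1.000000·1.000000=1.0000; V=0.000000+1.000000+1.000000=2.0000
k=2 src: inc=1.000000, refl=1.000000·-1.000000=-1.0000; V=1.000000+1.000000+-1.000000=1.0000
k=3 load: inc=-1.000000, refl=-1.000000·1.000000=-1.0000; V=2.000000+-1.000000+-1.000000=0.0000
k=4 src: inc=-1.000000, refl=-1.000000·-1.000000=1.0000; V=1.000000+-1.000000+1.000000=1.0000
k=5 load: inc=1.000000, refl=1.000000·1.000000=1.0000; V=0.000000+1.000000+1.000000=2.0000
k=6 src: inc=1.000000, refl=1.000000·-1.000000=-1.0000; V=1.000000+1.000000+-1.000000=1.0000
k=7 load: inc=-1.000000, refl=-1.000000·1.000000=-1.0000; V=2.000000+-1.000000+-1.000000=0.0000
k=8 src: inc=-1.000000, refl=-1.000000·-1.000000=1.0000; V=1.000000+-1.000000+1.000000=1.0000

0 0 source 1.0000
1 4 load 2.0000
2 8 source 1.0000
3 12 load 0.0000
4 16 source 1.0000
5 20 load 2.0000
6 24 source 1.0000
7 28 load 0.0000
8 32 source 1.0000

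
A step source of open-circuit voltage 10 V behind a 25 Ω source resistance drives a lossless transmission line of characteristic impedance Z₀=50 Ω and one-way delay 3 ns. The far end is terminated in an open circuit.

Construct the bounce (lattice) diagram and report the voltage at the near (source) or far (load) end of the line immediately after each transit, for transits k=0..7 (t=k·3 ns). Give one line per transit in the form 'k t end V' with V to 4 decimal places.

Γ_L=1.000000, Γ_S=-0.333333; launch V₁=10·50/75=6.666667
k=0 src: V=6.6667
k=1 load: inc=6.666667, refl=6.666667·1.000000=6.6667; V=0.000000+6.666667+6.666667=13.3333
k=2 src: inc=6.666667, refl=6.666667·-0.333333=-2.2222; V=6.666667+6.666667+-2.222222=11.1111
k=3 load: inc=-2.222222, refl=-2.222222·1.000000=-2.2222; V=13.333333+-2.222222+-2.222222=8.8889
k=4 src: inc=-2.222222, refl=-2.222222·-0.333333=0.7407; V=11.111111+-2.222222+0.740741=9.6296
k=5 load: inc=0.740741, refl=0.740741·1.000000=0.7407; V=8.888889+0.740741+0.740741=10.3704
k=6 src: inc=0.740741, refl=0.740741·-0.333333=-0.2469; V=9.629630+0.740741+-0.246914=10.1235
k=7 load: inc=-0.246914, refl=-0.246914·1.000000=-0.2469; V=10.370370+-0.246914+-0.246914=9.8765

0 0 source 6.6667
1 3 load 13.3333
2 6 source 11.1111
3 9 load 8.8889
4 12 source 9.6296
5 15 load 10.3704
6 18 source 10.1235
7 21 load 9.8765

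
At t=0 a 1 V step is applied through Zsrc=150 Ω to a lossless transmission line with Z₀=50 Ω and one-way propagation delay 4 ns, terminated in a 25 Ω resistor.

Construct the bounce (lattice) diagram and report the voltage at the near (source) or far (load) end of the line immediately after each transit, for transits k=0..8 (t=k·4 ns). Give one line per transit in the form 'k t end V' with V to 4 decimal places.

Γ_L=-0.333333, Γ_S=0.500000; launch V₁=1·50/200=0.250000
k=0 src: V=0.2500
k=1 load: inc=0.250000, refl=0.250000·-0.333333=-0.0833; V=0.000000+0.250000+-0.083333=0.1667
k=2 src: inc=-0.083333, refl=-0.083333·0.500000=-0.0417; V=0.250000+-0.083333+-0.041667=0.1250
k=3 load: inc=-0.041667, refl=-0.041667·-0.333333=0.0139; V=0.166667+-0.041667+0.013889=0.1389
k=4 src: inc=0.013889, refl=0.013889·0.500000=0.0069; V=0.125000+0.013889+0.006944=0.1458
k=5 load: inc=0.006944, refl=0.006944·-0.333333=-0.0023; V=0.138889+0.006944+-0.002315=0.1435
k=6 src: inc=-0.002315, refl=-0.002315·0.500000=-0.0012; V=0.145833+-0.002315+-0.001157=0.1424
k=7 load: inc=-0.001157, refl=-0.001157·-0.333333=0.0004; V=0.143519+-0.001157+0.000386=0.1427
k=8 src: inc=0.000386, refl=0.000386·0.500000=0.0002; V=0.142361+0.000386+0.000193=0.1429

0 0 source 0.2500
1 4 load 0.1667
2 8 source 0.1250
3 12 load 0.1389
4 16 source 0.1458
5 20 load 0.1435
6 24 source 0.1424
7 28 load 0.1427
8 32 source 0.1429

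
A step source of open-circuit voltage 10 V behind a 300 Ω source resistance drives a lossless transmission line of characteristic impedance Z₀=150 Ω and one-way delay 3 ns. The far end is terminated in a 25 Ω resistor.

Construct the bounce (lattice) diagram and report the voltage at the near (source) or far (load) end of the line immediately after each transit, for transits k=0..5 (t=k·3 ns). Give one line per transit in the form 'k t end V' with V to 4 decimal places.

0 0 source 3.3333
1 3 load 0.9524
2 6 source 0.1587
3 9 load 0.7256
4 12 source 0.9146
5 15 load 0.7796

Γ_L=-0.714286, Γ_S=0.333333; launch V₁=10·150/450=3.333333
k=0 src: V=3.3333
k=1 load: inc=3.333333, refl=3.333333·-0.714286=-2.3810; V=0.000000+3.333333+-2.380952=0.9524
k=2 src: inc=-2.380952, refl=-2.380952·0.333333=-0.7937; V=3.333333+-2.380952+-0.793651=0.1587
k=3 load: inc=-0.793651, refl=-0.793651·-0.714286=0.5669; V=0.952381+-0.793651+0.566893=0.7256
k=4 src: inc=0.566893, refl=0.566893·0.333333=0.1890; V=0.158730+0.566893+0.188964=0.9146
k=5 load: inc=0.188964, refl=0.188964·-0.714286=-0.1350; V=0.725624+0.188964+-0.134975=0.7796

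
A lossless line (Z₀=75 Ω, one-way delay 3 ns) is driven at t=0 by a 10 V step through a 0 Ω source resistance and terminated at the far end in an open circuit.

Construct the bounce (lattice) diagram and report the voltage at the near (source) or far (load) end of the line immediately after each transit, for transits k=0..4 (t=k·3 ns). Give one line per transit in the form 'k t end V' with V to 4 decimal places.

Γ_L=1.000000, Γ_S=-1.000000; launch V₁=10·75/75=10.000000
k=0 src: V=10.0000
k=1 load: inc=10.000000, refl=10.000000·1.000000=10.0000; V=0.000000+10.000000+10.000000=20.0000
k=2 src: inc=10.000000, refl=10.000000·-1.000000=-10.0000; V=10.000000+10.000000+-10.000000=10.0000
k=3 load: inc=-10.000000, refl=-10.000000·1.000000=-10.0000; V=20.000000+-10.000000+-10.000000=0.0000
k=4 src: inc=-10.000000, refl=-10.000000·-1.000000=10.0000; V=10.000000+-10.000000+10.000000=10.0000

0 0 source 10.0000
1 3 load 20.0000
2 6 source 10.0000
3 9 load 0.0000
4 12 source 10.0000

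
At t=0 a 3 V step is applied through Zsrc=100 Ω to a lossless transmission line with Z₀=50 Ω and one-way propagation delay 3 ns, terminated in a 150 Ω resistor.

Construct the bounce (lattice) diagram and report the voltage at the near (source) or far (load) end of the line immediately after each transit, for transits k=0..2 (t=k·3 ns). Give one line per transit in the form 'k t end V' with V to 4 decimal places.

0 0 source 1.0000
1 3 load 1.5000
2 6 source 1.6667

Γ_L=0.500000, Γ_S=0.333333; launch V₁=3·50/150=1.000000
k=0 src: V=1.0000
k=1 load: inc=1.000000, refl=1.000000·0.500000=0.5000; V=0.000000+1.000000+0.500000=1.5000
k=2 src: inc=0.500000, refl=0.500000·0.333333=0.1667; V=1.000000+0.500000+0.166667=1.6667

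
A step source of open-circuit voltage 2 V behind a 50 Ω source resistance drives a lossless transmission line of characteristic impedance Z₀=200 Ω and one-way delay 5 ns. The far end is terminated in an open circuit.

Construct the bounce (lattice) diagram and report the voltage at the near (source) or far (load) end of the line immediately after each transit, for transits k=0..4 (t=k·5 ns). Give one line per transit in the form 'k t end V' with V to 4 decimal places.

Γ_L=1.000000, Γ_S=-0.600000; launch V₁=2·200/250=1.600000
k=0 src: V=1.6000
k=1 load: inc=1.600000, refl=1.600000·1.000000=1.6000; V=0.000000+1.600000+1.600000=3.2000
k=2 src: inc=1.600000, refl=1.600000·-0.600000=-0.9600; V=1.600000+1.600000+-0.960000=2.2400
k=3 load: inc=-0.960000, refl=-0.960000·1.000000=-0.9600; V=3.200000+-0.960000+-0.960000=1.2800
k=4 src: inc=-0.960000, refl=-0.960000·-0.600000=0.5760; V=2.240000+-0.960000+0.576000=1.8560

0 0 source 1.6000
1 5 load 3.2000
2 10 source 2.2400
3 15 load 1.2800
4 20 source 1.8560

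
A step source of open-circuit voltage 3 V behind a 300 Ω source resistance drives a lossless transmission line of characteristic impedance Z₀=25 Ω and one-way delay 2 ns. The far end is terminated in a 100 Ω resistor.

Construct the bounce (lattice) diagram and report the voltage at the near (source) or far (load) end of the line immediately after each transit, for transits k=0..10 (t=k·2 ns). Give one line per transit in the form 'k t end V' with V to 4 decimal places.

Γ_L=0.600000, Γ_S=0.846154; launch V₁=3·25/325=0.230769
k=0 src: V=0.2308
k=1 load: inc=0.230769, refl=0.230769·0.600000=0.1385; V=0.000000+0.230769+0.138462=0.3692
k=2 src: inc=0.138462, refl=0.138462·0.846154=0.1172; V=0.230769+0.138462+0.117160=0.4864
k=3 load: inc=0.117160, refl=0.117160·0.600000=0.0703; V=0.369231+0.117160+0.070296=0.5567
k=4 src: inc=0.070296, refl=0.070296·0.846154=0.0595; V=0.486391+0.070296+0.059481=0.6162
k=5 load: inc=0.059481, refl=0.059481·0.600000=0.0357; V=0.556686+0.059481+0.035689=0.6519
k=6 src: inc=0.035689, refl=0.035689·0.846154=0.0302; V=0.616168+0.035689+0.030198=0.6821
k=7 load: inc=0.030198, refl=0.030198·0.600000=0.0181; V=0.651856+0.030198+0.018119=0.7002
k=8 src: inc=0.018119, refl=0.018119·0.846154=0.0153; V=0.682054+0.018119+0.015331=0.7155
k=9 load: inc=0.015331, refl=0.015331·0.600000=0.0092; V=0.700173+0.015331+0.009199=0.7247
k=10 src: inc=0.009199, refl=0.009199·0.846154=0.0078; V=0.715504+0.009199+0.007784=0.7325

0 0 source 0.2308
1 2 load 0.3692
2 4 source 0.4864
3 6 load 0.5567
4 8 source 0.6162
5 10 load 0.6519
6 12 source 0.6821
7 14 load 0.7002
8 16 source 0.7155
9 18 load 0.7247
10 20 source 0.7325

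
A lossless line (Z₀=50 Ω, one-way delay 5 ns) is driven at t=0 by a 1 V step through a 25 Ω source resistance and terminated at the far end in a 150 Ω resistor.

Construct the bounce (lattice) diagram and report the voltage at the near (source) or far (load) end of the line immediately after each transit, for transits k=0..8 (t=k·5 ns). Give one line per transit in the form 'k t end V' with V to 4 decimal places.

Γ_L=0.500000, Γ_S=-0.333333; launch V₁=1·50/75=0.666667
k=0 src: V=0.6667
k=1 load: inc=0.666667, refl=0.666667·0.500000=0.3333; V=0.000000+0.666667+0.333333=1.0000
k=2 src: inc=0.333333, refl=0.333333·-0.333333=-0.1111; V=0.666667+0.333333+-0.111111=0.8889
k=3 load: inc=-0.111111, refl=-0.111111·0.500000=-0.0556; V=1.000000+-0.111111+-0.055556=0.8333
k=4 src: inc=-0.055556, refl=-0.055556·-0.333333=0.0185; V=0.888889+-0.055556+0.018519=0.8519
k=5 load: inc=0.018519, refl=0.018519·0.500000=0.0093; V=0.833333+0.018519+0.009259=0.8611
k=6 src: inc=0.009259, refl=0.009259·-0.333333=-0.0031; V=0.851852+0.009259+-0.003086=0.8580
k=7 load: inc=-0.003086, refl=-0.003086·0.500000=-0.0015; V=0.861111+-0.003086+-0.001543=0.8565
k=8 src: inc=-0.001543, refl=-0.001543·-0.333333=0.0005; V=0.858025+-0.001543+0.000514=0.8570

0 0 source 0.6667
1 5 load 1.0000
2 10 source 0.8889
3 15 load 0.8333
4 20 source 0.8519
5 25 load 0.8611
6 30 source 0.8580
7 35 load 0.8565
8 40 source 0.8570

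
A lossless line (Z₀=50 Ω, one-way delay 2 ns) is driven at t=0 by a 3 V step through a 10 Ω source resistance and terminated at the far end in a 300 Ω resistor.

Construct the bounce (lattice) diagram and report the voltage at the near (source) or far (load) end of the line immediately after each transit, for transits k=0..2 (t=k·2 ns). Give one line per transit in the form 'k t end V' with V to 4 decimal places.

0 0 source 2.5000
1 2 load 4.2857
2 4 source 3.0952

Γ_L=0.714286, Γ_S=-0.666667; launch V₁=3·50/60=2.500000
k=0 src: V=2.5000
k=1 load: inc=2.500000, refl=2.500000·0.714286=1.7857; V=0.000000+2.500000+1.785714=4.2857
k=2 src: inc=1.785714, refl=1.785714·-0.666667=-1.1905; V=2.500000+1.785714+-1.190476=3.0952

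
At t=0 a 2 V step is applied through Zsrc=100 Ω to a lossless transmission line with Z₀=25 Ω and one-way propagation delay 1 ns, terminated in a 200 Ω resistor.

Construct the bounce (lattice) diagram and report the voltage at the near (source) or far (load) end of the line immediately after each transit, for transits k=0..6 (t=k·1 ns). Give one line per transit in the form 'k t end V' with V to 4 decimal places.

0 0 source 0.4000
1 1 load 0.7111
2 2 source 0.8978
3 3 load 1.0430
4 4 source 1.1301
5 5 load 1.1978
6 6 source 1.2385

Γ_L=0.777778, Γ_S=0.600000; launch V₁=2·25/125=0.400000
k=0 src: V=0.4000
k=1 load: inc=0.400000, refl=0.400000·0.777778=0.3111; V=0.000000+0.400000+0.311111=0.7111
k=2 src: inc=0.311111, refl=0.311111·0.600000=0.1867; V=0.400000+0.311111+0.186667=0.8978
k=3 load: inc=0.186667, refl=0.186667·0.777778=0.1452; V=0.711111+0.186667+0.145185=1.0430
k=4 src: inc=0.145185, refl=0.145185·0.600000=0.0871; V=0.897778+0.145185+0.087111=1.1301
k=5 load: inc=0.087111, refl=0.087111·0.777778=0.0678; V=1.042963+0.087111+0.067753=1.1978
k=6 src: inc=0.067753, refl=0.067753·0.600000=0.0407; V=1.130074+0.067753+0.040652=1.2385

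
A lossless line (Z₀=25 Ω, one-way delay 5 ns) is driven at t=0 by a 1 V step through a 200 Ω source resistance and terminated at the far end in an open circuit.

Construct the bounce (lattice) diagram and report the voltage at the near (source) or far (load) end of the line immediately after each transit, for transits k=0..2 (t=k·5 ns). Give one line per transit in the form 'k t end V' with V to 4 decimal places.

0 0 source 0.1111
1 5 load 0.2222
2 10 source 0.3086

Γ_L=1.000000, Γ_S=0.777778; launch V₁=1·25/225=0.111111
k=0 src: V=0.1111
k=1 load: inc=0.111111, refl=0.111111·1.000000=0.1111; V=0.000000+0.111111+0.111111=0.2222
k=2 src: inc=0.111111, refl=0.111111·0.777778=0.0864; V=0.111111+0.111111+0.086420=0.3086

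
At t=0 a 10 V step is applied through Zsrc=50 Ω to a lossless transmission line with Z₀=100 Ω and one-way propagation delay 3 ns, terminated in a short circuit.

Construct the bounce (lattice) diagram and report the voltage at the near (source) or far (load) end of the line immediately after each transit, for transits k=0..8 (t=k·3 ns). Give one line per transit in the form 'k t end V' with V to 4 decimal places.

0 0 source 6.6667
1 3 load 0.0000
2 6 source 2.2222
3 9 load 0.0000
4 12 source 0.7407
5 15 load 0.0000
6 18 source 0.2469
7 21 load 0.0000
8 24 source 0.0823

Γ_L=-1.000000, Γ_S=-0.333333; launch V₁=10·100/150=6.666667
k=0 src: V=6.6667
k=1 load: inc=6.666667, refl=6.666667·-1.000000=-6.6667; V=0.000000+6.666667+-6.666667=0.0000
k=2 src: inc=-6.666667, refl=-6.666667·-0.333333=2.2222; V=6.666667+-6.666667+2.222222=2.2222
k=3 load: inc=2.222222, refl=2.222222·-1.000000=-2.2222; V=0.000000+2.222222+-2.222222=0.0000
k=4 src: inc=-2.222222, refl=-2.222222·-0.333333=0.7407; V=2.222222+-2.222222+0.740741=0.7407
k=5 load: inc=0.740741, refl=0.740741·-1.000000=-0.7407; V=0.000000+0.740741+-0.740741=0.0000
k=6 src: inc=-0.740741, refl=-0.740741·-0.333333=0.2469; V=0.740741+-0.740741+0.246914=0.2469
k=7 load: inc=0.246914, refl=0.246914·-1.000000=-0.2469; V=0.000000+0.246914+-0.246914=0.0000
k=8 src: inc=-0.246914, refl=-0.246914·-0.333333=0.0823; V=0.246914+-0.246914+0.082305=0.0823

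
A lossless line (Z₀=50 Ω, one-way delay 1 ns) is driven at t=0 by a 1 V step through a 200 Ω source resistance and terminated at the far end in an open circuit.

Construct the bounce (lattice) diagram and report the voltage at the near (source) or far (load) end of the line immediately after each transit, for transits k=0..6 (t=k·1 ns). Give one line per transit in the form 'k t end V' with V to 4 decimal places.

Γ_L=1.000000, Γ_S=0.600000; launch V₁=1·50/250=0.200000
k=0 src: V=0.2000
k=1 load: inc=0.200000, refl=0.200000·1.000000=0.2000; V=0.000000+0.200000+0.200000=0.4000
k=2 src: inc=0.200000, refl=0.200000·0.600000=0.1200; V=0.200000+0.200000+0.120000=0.5200
k=3 load: inc=0.120000, refl=0.120000·1.000000=0.1200; V=0.400000+0.120000+0.120000=0.6400
k=4 src: inc=0.120000, refl=0.120000·0.600000=0.0720; V=0.520000+0.120000+0.072000=0.7120
k=5 load: inc=0.072000, refl=0.072000·1.000000=0.0720; V=0.640000+0.072000+0.072000=0.7840
k=6 src: inc=0.072000, refl=0.072000·0.600000=0.0432; V=0.712000+0.072000+0.043200=0.8272

0 0 source 0.2000
1 1 load 0.4000
2 2 source 0.5200
3 3 load 0.6400
4 4 source 0.7120
5 5 load 0.7840
6 6 source 0.8272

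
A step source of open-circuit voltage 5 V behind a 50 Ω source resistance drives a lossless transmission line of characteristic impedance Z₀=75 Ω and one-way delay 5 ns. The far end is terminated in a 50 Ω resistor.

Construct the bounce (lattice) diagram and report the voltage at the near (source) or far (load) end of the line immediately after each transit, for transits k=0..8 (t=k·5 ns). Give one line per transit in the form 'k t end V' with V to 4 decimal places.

Γ_L=-0.200000, Γ_S=-0.200000; launch V₁=5·75/125=3.000000
k=0 src: V=3.0000
k=1 load: inc=3.000000, refl=3.000000·-0.200000=-0.6000; V=0.000000+3.000000+-0.600000=2.4000
k=2 src: inc=-0.600000, refl=-0.600000·-0.200000=0.1200; V=3.000000+-0.600000+0.120000=2.5200
k=3 load: inc=0.120000, refl=0.120000·-0.200000=-0.0240; V=2.400000+0.120000+-0.024000=2.4960
k=4 src: inc=-0.024000, refl=-0.024000·-0.200000=0.0048; V=2.520000+-0.024000+0.004800=2.5008
k=5 load: inc=0.004800, refl=0.004800·-0.200000=-0.0010; V=2.496000+0.004800+-0.000960=2.4998
k=6 src: inc=-0.000960, refl=-0.000960·-0.200000=0.0002; V=2.500800+-0.000960+0.000192=2.5000
k=7 load: inc=0.000192, refl=0.000192·-0.200000=-0.0000; V=2.499840+0.000192+-0.000038=2.5000
k=8 src: inc=-0.000038, refl=-0.000038·-0.200000=0.0000; V=2.500032+-0.000038+0.000008=2.5000

0 0 source 3.0000
1 5 load 2.4000
2 10 source 2.5200
3 15 load 2.4960
4 20 source 2.5008
5 25 load 2.4998
6 30 source 2.5000
7 35 load 2.5000
8 40 source 2.5000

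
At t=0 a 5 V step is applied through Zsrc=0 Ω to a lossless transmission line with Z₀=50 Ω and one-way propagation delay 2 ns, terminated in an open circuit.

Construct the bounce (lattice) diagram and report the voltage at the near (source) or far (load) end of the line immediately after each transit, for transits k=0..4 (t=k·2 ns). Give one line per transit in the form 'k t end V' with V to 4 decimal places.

Γ_L=1.000000, Γ_S=-1.000000; launch V₁=5·50/50=5.000000
k=0 src: V=5.0000
k=1 load: inc=5.000000, refl=5.000000·1.000000=5.0000; V=0.000000+5.000000+5.000000=10.0000
k=2 src: inc=5.000000, refl=5.000000·-1.000000=-5.0000; V=5.000000+5.000000+-5.000000=5.0000
k=3 load: inc=-5.000000, refl=-5.000000·1.000000=-5.0000; V=10.000000+-5.000000+-5.000000=0.0000
k=4 src: inc=-5.000000, refl=-5.000000·-1.000000=5.0000; V=5.000000+-5.000000+5.000000=5.0000

0 0 source 5.0000
1 2 load 10.0000
2 4 source 5.0000
3 6 load 0.0000
4 8 source 5.0000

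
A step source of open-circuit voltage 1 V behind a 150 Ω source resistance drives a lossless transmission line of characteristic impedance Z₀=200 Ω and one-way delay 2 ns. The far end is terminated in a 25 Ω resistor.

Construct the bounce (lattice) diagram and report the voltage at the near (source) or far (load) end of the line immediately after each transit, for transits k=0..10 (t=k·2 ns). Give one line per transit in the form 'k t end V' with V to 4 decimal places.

0 0 source 0.5714
1 2 load 0.1270
2 4 source 0.1905
3 6 load 0.1411
4 8 source 0.1481
5 10 load 0.1427
6 12 source 0.1434
7 14 load 0.1428
8 16 source 0.1429
9 18 load 0.1429
10 20 source 0.1429

Γ_L=-0.777778, Γ_S=-0.142857; launch V₁=1·200/350=0.571429
k=0 src: V=0.5714
k=1 load: inc=0.571429, refl=0.571429·-0.777778=-0.4444; V=0.000000+0.571429+-0.444444=0.1270
k=2 src: inc=-0.444444, refl=-0.444444·-0.142857=0.0635; V=0.571429+-0.444444+0.063492=0.1905
k=3 load: inc=0.063492, refl=0.063492·-0.777778=-0.0494; V=0.126984+0.063492+-0.049383=0.1411
k=4 src: inc=-0.049383, refl=-0.049383·-0.142857=0.0071; V=0.190476+-0.049383+0.007055=0.1481
k=5 load: inc=0.007055, refl=0.007055·-0.777778=-0.0055; V=0.141093+0.007055+-0.005487=0.1427
k=6 src: inc=-0.005487, refl=-0.005487·-0.142857=0.0008; V=0.148148+-0.005487+0.000784=0.1434
k=7 load: inc=0.000784, refl=0.000784·-0.777778=-0.0006; V=0.142661+0.000784+-0.000610=0.1428
k=8 src: inc=-0.000610, refl=-0.000610·-0.142857=0.0001; V=0.143445+-0.000610+0.000087=0.1429
k=9 load: inc=0.000087, refl=0.000087·-0.777778=-0.0001; V=0.142835+0.000087+-0.000068=0.1429
k=10 src: inc=-0.000068, refl=-0.000068·-0.142857=0.0000; V=0.142922+-0.000068+0.000010=0.1429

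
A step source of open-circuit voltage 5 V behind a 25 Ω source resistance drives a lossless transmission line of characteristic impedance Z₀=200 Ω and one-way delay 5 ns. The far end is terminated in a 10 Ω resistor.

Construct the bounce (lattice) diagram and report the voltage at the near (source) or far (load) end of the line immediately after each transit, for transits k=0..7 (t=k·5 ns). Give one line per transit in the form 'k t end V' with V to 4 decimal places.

Γ_L=-0.904762, Γ_S=-0.777778; launch V₁=5·200/225=4.444444
k=0 src: V=4.4444
k=1 load: inc=4.444444, refl=4.444444·-0.904762=-4.0212; V=0.000000+4.444444+-4.021164=0.4233
k=2 src: inc=-4.021164, refl=-4.021164·-0.777778=3.1276; V=4.444444+-4.021164+3.127572=3.5509
k=3 load: inc=3.127572, refl=3.127572·-0.904762=-2.8297; V=0.423280+3.127572+-2.829708=0.7211
k=4 src: inc=-2.829708, refl=-2.829708·-0.777778=2.2009; V=3.550852+-2.829708+2.200884=2.9220
k=5 load: inc=2.200884, refl=2.200884·-0.904762=-1.9913; V=0.721144+2.200884+-1.991276=0.9308
k=6 src: inc=-1.991276, refl=-1.991276·-0.777778=1.5488; V=2.922028+-1.991276+1.548770=2.4795
k=7 load: inc=1.548770, refl=1.548770·-0.904762=-1.4013; V=0.930752+1.548770+-1.401268=1.0783

0 0 source 4.4444
1 5 load 0.4233
2 10 source 3.5509
3 15 load 0.7211
4 20 source 2.9220
5 25 load 0.9308
6 30 source 2.4795
7 35 load 1.0783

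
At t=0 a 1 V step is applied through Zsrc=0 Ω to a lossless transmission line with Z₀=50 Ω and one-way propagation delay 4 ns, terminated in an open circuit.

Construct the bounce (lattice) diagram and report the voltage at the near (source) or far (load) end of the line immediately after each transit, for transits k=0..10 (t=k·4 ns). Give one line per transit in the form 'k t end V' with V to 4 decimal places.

Γ_L=1.000000, Γ_S=-1.000000; launch V₁=1·50/50=1.000000
k=0 src: V=1.0000
k=1 load: inc=1.000000, refl=1.000000·1.000000=1.0000; V=0.000000+1.000000+1.000000=2.0000
k=2 src: inc=1.000000, refl=1.000000·-1.000000=-1.0000; V=1.000000+1.000000+-1.000000=1.0000
k=3 load: inc=-1.000000, refl=-1.000000·1.000000=-1.0000; V=2.000000+-1.000000+-1.000000=0.0000
k=4 src: inc=-1.000000, refl=-1.000000·-1.000000=1.0000; V=1.000000+-1.000000+1.000000=1.0000
k=5 load: inc=1.000000, refl=1.000000·1.000000=1.0000; V=0.000000+1.000000+1.000000=2.0000
k=6 src: inc=1.000000, refl=1.000000·-1.000000=-1.0000; V=1.000000+1.000000+-1.000000=1.0000
k=7 load: inc=-1.000000, refl=-1.000000·1.000000=-1.0000; V=2.000000+-1.000000+-1.000000=0.0000
k=8 src: inc=-1.000000, refl=-1.000000·-1.000000=1.0000; V=1.000000+-1.000000+1.000000=1.0000
k=9 load: inc=1.000000, refl=1.000000·1.000000=1.0000; V=0.000000+1.000000+1.000000=2.0000
k=10 src: inc=1.000000, refl=1.000000·-1.000000=-1.0000; V=1.000000+1.000000+-1.000000=1.0000

0 0 source 1.0000
1 4 load 2.0000
2 8 source 1.0000
3 12 load 0.0000
4 16 source 1.0000
5 20 load 2.0000
6 24 source 1.0000
7 28 load 0.0000
8 32 source 1.0000
9 36 load 2.0000
10 40 source 1.0000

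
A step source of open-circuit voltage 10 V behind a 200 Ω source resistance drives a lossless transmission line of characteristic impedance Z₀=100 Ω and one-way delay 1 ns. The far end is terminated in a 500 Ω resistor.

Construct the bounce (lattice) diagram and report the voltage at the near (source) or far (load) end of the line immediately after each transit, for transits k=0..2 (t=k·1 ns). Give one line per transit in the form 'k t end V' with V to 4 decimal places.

0 0 source 3.3333
1 1 load 5.5556
2 2 source 6.2963

Γ_L=0.666667, Γ_S=0.333333; launch V₁=10·100/300=3.333333
k=0 src: V=3.3333
k=1 load: inc=3.333333, refl=3.333333·0.666667=2.2222; V=0.000000+3.333333+2.222222=5.5556
k=2 src: inc=2.222222, refl=2.222222·0.333333=0.7407; V=3.333333+2.222222+0.740741=6.2963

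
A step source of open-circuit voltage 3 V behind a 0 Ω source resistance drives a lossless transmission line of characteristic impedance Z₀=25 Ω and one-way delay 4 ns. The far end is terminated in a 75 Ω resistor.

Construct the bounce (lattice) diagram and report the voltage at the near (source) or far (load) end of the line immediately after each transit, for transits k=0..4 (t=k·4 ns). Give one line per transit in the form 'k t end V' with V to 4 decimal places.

Γ_L=0.500000, Γ_S=-1.000000; launch V₁=3·25/25=3.000000
k=0 src: V=3.0000
k=1 load: inc=3.000000, refl=3.000000·0.500000=1.5000; V=0.000000+3.000000+1.500000=4.5000
k=2 src: inc=1.500000, refl=1.500000·-1.000000=-1.5000; V=3.000000+1.500000+-1.500000=3.0000
k=3 load: inc=-1.500000, refl=-1.500000·0.500000=-0.7500; V=4.500000+-1.500000+-0.750000=2.2500
k=4 src: inc=-0.750000, refl=-0.750000·-1.000000=0.7500; V=3.000000+-0.750000+0.750000=3.0000

0 0 source 3.0000
1 4 load 4.5000
2 8 source 3.0000
3 12 load 2.2500
4 16 source 3.0000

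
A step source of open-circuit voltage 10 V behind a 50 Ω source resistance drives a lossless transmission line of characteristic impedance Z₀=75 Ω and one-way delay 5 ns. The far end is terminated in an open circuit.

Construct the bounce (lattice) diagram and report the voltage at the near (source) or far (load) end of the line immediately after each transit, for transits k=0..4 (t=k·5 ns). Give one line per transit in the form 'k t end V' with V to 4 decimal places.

0 0 source 6.0000
1 5 load 12.0000
2 10 source 10.8000
3 15 load 9.6000
4 20 source 9.8400

Γ_L=1.000000, Γ_S=-0.200000; launch V₁=10·75/125=6.000000
k=0 src: V=6.0000
k=1 load: inc=6.000000, refl=6.000000·1.000000=6.0000; V=0.000000+6.000000+6.000000=12.0000
k=2 src: inc=6.000000, refl=6.000000·-0.200000=-1.2000; V=6.000000+6.000000+-1.200000=10.8000
k=3 load: inc=-1.200000, refl=-1.200000·1.000000=-1.2000; V=12.000000+-1.200000+-1.200000=9.6000
k=4 src: inc=-1.200000, refl=-1.200000·-0.200000=0.2400; V=10.800000+-1.200000+0.240000=9.8400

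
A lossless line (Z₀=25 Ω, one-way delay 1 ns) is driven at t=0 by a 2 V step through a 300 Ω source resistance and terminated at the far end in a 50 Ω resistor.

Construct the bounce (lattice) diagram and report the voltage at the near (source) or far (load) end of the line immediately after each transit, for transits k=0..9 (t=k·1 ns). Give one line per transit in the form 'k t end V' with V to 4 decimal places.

Γ_L=0.333333, Γ_S=0.846154; launch V₁=2·25/325=0.153846
k=0 src: V=0.1538
k=1 load: inc=0.153846, refl=0.153846·0.333333=0.0513; V=0.000000+0.153846+0.051282=0.2051
k=2 src: inc=0.051282, refl=0.051282·0.846154=0.0434; V=0.153846+0.051282+0.043393=0.2485
k=3 load: inc=0.043393, refl=0.043393·0.333333=0.0145; V=0.205128+0.043393+0.014464=0.2630
k=4 src: inc=0.014464, refl=0.014464·0.846154=0.0122; V=0.248521+0.014464+0.012239=0.2752
k=5 load: inc=0.012239, refl=0.012239·0.333333=0.0041; V=0.262985+0.012239+0.004080=0.2793
k=6 src: inc=0.004080, refl=0.004080·0.846154=0.0035; V=0.275224+0.004080+0.003452=0.2828
k=7 load: inc=0.003452, refl=0.003452·0.333333=0.0012; V=0.279303+0.003452+0.001151=0.2839
k=8 src: inc=0.001151, refl=0.001151·0.846154=0.0010; V=0.282755+0.001151+0.000974=0.2849
k=9 load: inc=0.000974, refl=0.000974·0.333333=0.0003; V=0.283906+0.000974+0.000325=0.2852

0 0 source 0.1538
1 1 load 0.2051
2 2 source 0.2485
3 3 load 0.2630
4 4 source 0.2752
5 5 load 0.2793
6 6 source 0.2828
7 7 load 0.2839
8 8 source 0.2849
9 9 load 0.2852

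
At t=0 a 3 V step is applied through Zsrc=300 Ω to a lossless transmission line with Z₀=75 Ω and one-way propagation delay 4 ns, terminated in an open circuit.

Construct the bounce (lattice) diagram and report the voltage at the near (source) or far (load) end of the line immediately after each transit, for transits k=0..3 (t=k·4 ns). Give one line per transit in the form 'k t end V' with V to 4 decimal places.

Γ_L=1.000000, Γ_S=0.600000; launch V₁=3·75/375=0.600000
k=0 src: V=0.6000
k=1 load: inc=0.600000, refl=0.600000·1.000000=0.6000; V=0.000000+0.600000+0.600000=1.2000
k=2 src: inc=0.600000, refl=0.600000·0.600000=0.3600; V=0.600000+0.600000+0.360000=1.5600
k=3 load: inc=0.360000, refl=0.360000·1.000000=0.3600; V=1.200000+0.360000+0.360000=1.9200

0 0 source 0.6000
1 4 load 1.2000
2 8 source 1.5600
3 12 load 1.9200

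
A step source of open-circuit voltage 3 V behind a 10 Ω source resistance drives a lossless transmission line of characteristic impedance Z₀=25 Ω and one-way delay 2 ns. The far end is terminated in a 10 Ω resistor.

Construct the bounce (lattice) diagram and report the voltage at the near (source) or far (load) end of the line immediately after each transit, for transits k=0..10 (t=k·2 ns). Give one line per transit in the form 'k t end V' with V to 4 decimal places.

Γ_L=-0.428571, Γ_S=-0.428571; launch V₁=3·25/35=2.142857
k=0 src: V=2.1429
k=1 load: inc=2.142857, refl=2.142857·-0.428571=-0.9184; V=0.000000+2.142857+-0.918367=1.2245
k=2 src: inc=-0.918367, refl=-0.918367·-0.428571=0.3936; V=2.142857+-0.918367+0.393586=1.6181
k=3 load: inc=0.393586, refl=0.393586·-0.428571=-0.1687; V=1.224490+0.393586+-0.168680=1.4494
k=4 src: inc=-0.168680, refl=-0.168680·-0.428571=0.0723; V=1.618076+-0.168680+0.072291=1.5217
k=5 load: inc=0.072291, refl=0.072291·-0.428571=-0.0310; V=1.449396+0.072291+-0.030982=1.4907
k=6 src: inc=-0.030982, refl=-0.030982·-0.428571=0.0133; V=1.521687+-0.030982+0.013278=1.5040
k=7 load: inc=0.013278, refl=0.013278·-0.428571=-0.0057; V=1.490705+0.013278+-0.005691=1.4983
k=8 src: inc=-0.005691, refl=-0.005691·-0.428571=0.0024; V=1.503983+-0.005691+0.002439=1.5007
k=9 load: inc=0.002439, refl=0.002439·-0.428571=-0.0010; V=1.498293+0.002439+-0.001045=1.4997
k=10 src: inc=-0.001045, refl=-0.001045·-0.428571=0.0004; V=1.500732+-0.001045+0.000448=1.5001

0 0 source 2.1429
1 2 load 1.2245
2 4 source 1.6181
3 6 load 1.4494
4 8 source 1.5217
5 10 load 1.4907
6 12 source 1.5040
7 14 load 1.4983
8 16 source 1.5007
9 18 load 1.4997
10 20 source 1.5001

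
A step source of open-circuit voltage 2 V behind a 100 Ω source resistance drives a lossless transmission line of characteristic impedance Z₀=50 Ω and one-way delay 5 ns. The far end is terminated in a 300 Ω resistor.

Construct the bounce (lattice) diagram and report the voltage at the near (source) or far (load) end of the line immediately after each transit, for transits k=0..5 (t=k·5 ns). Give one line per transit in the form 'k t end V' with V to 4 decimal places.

Γ_L=0.714286, Γ_S=0.333333; launch V₁=2·50/150=0.666667
k=0 src: V=0.6667
k=1 load: inc=0.666667, refl=0.666667·0.714286=0.4762; V=0.000000+0.666667+0.476190=1.1429
k=2 src: inc=0.476190, refl=0.476190·0.333333=0.1587; V=0.666667+0.476190+0.158730=1.3016
k=3 load: inc=0.158730, refl=0.158730·0.714286=0.1134; V=1.142857+0.158730+0.113379=1.4150
k=4 src: inc=0.113379, refl=0.113379·0.333333=0.0378; V=1.301587+0.113379+0.037793=1.4528
k=5 load: inc=0.037793, refl=0.037793·0.714286=0.0270; V=1.414966+0.037793+0.026995=1.4798

0 0 source 0.6667
1 5 load 1.1429
2 10 source 1.3016
3 15 load 1.4150
4 20 source 1.4528
5 25 load 1.4798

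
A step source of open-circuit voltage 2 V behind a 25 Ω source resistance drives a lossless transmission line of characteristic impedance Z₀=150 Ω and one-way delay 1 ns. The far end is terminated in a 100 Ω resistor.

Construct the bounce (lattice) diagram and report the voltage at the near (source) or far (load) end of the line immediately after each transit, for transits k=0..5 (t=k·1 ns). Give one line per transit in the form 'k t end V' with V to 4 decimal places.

Γ_L=-0.200000, Γ_S=-0.714286; launch V₁=2·150/175=1.714286
k=0 src: V=1.7143
k=1 load: inc=1.714286, refl=1.714286·-0.200000=-0.3429; V=0.000000+1.714286+-0.342857=1.3714
k=2 src: inc=-0.342857, refl=-0.342857·-0.714286=0.2449; V=1.714286+-0.342857+0.244898=1.6163
k=3 load: inc=0.244898, refl=0.244898·-0.200000=-0.0490; V=1.371429+0.244898+-0.048980=1.5673
k=4 src: inc=-0.048980, refl=-0.048980·-0.714286=0.0350; V=1.616327+-0.048980+0.034985=1.6023
k=5 load: inc=0.034985, refl=0.034985·-0.200000=-0.0070; V=1.567347+0.034985+-0.006997=1.5953

0 0 source 1.7143
1 1 load 1.3714
2 2 source 1.6163
3 3 load 1.5673
4 4 source 1.6023
5 5 load 1.5953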